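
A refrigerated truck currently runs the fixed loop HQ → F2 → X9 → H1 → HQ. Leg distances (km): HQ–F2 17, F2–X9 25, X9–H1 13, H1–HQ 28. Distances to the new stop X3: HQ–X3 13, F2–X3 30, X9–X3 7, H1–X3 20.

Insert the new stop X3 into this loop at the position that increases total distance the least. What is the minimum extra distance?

Minimum extra distance: 5 km, inserting X3 between H1 and HQ.

Insertion cost between consecutive stops i–j is d(i,X3) + d(X3,j) − d(i,j):
  between HQ and F2: 13 + 30 − 17 = 26
  between F2 and X9: 30 + 7 − 25 = 12
  between X9 and H1: 7 + 20 − 13 = 14
  between H1 and HQ: 20 + 13 − 28 = 5
Cheapest insertion is between H1 and HQ, adding 5.
New total = 83 + 5 = 88.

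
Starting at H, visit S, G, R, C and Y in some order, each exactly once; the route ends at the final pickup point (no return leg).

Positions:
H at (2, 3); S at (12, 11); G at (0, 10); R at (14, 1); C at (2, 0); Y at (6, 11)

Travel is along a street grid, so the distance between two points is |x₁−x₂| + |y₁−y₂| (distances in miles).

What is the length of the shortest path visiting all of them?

40 miles — the minimum one-way total.

There are 5! = 120 possible orderings.
H → S → G → R → C → Y: 18+13+23+13+15 = 82
H → S → G → R → Y → C: 18+13+23+18+15 = 87
H → S → G → C → R → Y: 18+13+12+13+18 = 74
H → S → G → C → Y → R: 18+13+12+15+18 = 76
H → S → G → Y → R → C: 18+13+7+18+13 = 69
H → S → G → Y → C → R: 18+13+7+15+13 = 66
H → S → R → G → C → Y: 18+12+23+12+15 = 80
H → S → R → G → Y → C: 18+12+23+7+15 = 75
H → S → R → C → G → Y: 18+12+13+12+7 = 62
H → S → R → C → Y → G: 18+12+13+15+7 = 65
H → S → R → Y → G → C: 18+12+18+7+12 = 67
H → S → R → Y → C → G: 18+12+18+15+12 = 75
H → S → C → G → R → Y: 18+21+12+23+18 = 92
H → S → C → G → Y → R: 18+21+12+7+18 = 76
… (106 more)
H → C → G → Y → S → R: 3+12+7+6+12 = 40  ← best
The minimum is 40.
One shortest path: H → C → G → Y → S → R.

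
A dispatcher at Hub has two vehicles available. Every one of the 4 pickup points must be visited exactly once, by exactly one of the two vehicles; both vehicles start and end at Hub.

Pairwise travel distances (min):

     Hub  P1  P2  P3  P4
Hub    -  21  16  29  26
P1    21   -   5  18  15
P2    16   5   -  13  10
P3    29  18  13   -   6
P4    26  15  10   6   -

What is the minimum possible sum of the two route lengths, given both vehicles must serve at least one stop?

Minimum combined distance: 103 min.

Try each way of splitting the stops between the two vehicles (each non-empty) and, for each split, find the best tour for each vehicle:
  {P1} + {P2, P3, P4}: 42 + 61 = 103
  {P2} + {P1, P3, P4}: 32 + 71 = 103
  {P1, P2} + {P3, P4}: 42 + 61 = 103
  {P3} + {P1, P2, P4}: 58 + 62 = 120
  {P1, P3} + {P2, P4}: 68 + 52 = 120
  {P2, P3} + {P1, P4}: 58 + 62 = 120
  … (7 splits in total)
Best: vehicle 1 Hub → P1 → Hub = 42; vehicle 2 Hub → P2 → P3 → P4 → Hub = 61; combined 103.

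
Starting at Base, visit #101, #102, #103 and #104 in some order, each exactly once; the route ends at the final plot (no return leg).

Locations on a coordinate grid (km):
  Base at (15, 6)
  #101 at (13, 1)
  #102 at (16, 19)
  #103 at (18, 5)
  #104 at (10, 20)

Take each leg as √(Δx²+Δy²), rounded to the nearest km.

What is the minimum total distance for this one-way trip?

There are 4! = 24 possible orderings.
Base - #101 - #102 - #103 - #104: 5+18+14+17 = 54
Base - #101 - #102 - #104 - #103: 5+18+6+17 = 46
Base - #101 - #103 - #102 - #104: 5+6+14+6 = 31
Base - #101 - #103 - #104 - #102: 5+6+17+6 = 34
Base - #101 - #104 - #102 - #103: 5+19+6+14 = 44
Base - #101 - #104 - #103 - #102: 5+19+17+14 = 55
Base - #102 - #101 - #103 - #104: 13+18+6+17 = 54
Base - #102 - #101 - #104 - #103: 13+18+19+17 = 67
Base - #102 - #103 - #101 - #104: 13+14+6+19 = 52
Base - #102 - #103 - #104 - #101: 13+14+17+19 = 63
Base - #102 - #104 - #101 - #103: 13+6+19+6 = 44
Base - #102 - #104 - #103 - #101: 13+6+17+6 = 42
Base - #103 - #101 - #102 - #104: 3+6+18+6 = 33
Base - #103 - #101 - #104 - #102: 3+6+19+6 = 34
… (10 more)
The minimum is 31.
One shortest path: Base → #101 → #103 → #102 → #104.

Minimum one-way distance = 31 km.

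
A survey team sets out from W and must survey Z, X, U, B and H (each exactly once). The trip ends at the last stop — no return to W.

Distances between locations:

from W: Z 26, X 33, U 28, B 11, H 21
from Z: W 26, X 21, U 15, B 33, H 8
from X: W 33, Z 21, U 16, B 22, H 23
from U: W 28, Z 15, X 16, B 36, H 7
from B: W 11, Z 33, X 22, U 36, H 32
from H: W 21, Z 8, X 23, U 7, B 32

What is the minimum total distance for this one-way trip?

Minimum one-way distance = 64.

There are 5! = 120 possible orderings.
W - Z - X - U - B - H: 26+21+16+36+32 = 131
W - Z - X - U - H - B: 26+21+16+7+32 = 102
W - Z - X - B - U - H: 26+21+22+36+7 = 112
W - Z - X - B - H - U: 26+21+22+32+7 = 108
W - Z - X - H - U - B: 26+21+23+7+36 = 113
W - Z - X - H - B - U: 26+21+23+32+36 = 138
W - Z - U - X - B - H: 26+15+16+22+32 = 111
W - Z - U - X - H - B: 26+15+16+23+32 = 112
W - Z - U - B - X - H: 26+15+36+22+23 = 122
W - Z - U - B - H - X: 26+15+36+32+23 = 132
W - Z - U - H - X - B: 26+15+7+23+22 = 93
W - Z - U - H - B - X: 26+15+7+32+22 = 102
W - Z - B - X - U - H: 26+33+22+16+7 = 104
W - Z - B - X - H - U: 26+33+22+23+7 = 111
… (106 more)
W - B - X - U - H - Z: 11+22+16+7+8 = 64  ← best
The minimum is 64.
One shortest path: W → B → X → U → H → Z.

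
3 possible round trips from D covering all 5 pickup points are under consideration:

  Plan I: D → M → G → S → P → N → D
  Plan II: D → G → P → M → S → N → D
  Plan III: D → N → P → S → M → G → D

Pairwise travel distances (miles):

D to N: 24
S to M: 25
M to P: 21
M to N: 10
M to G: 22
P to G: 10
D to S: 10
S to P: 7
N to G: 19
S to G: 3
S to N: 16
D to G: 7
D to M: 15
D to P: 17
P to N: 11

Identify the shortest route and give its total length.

Plan I: 15 + 22 + 3 + 7 + 11 + 24 = 82
Plan II: 7 + 10 + 21 + 25 + 16 + 24 = 103
Plan III: 24 + 11 + 7 + 25 + 22 + 7 = 96

Shortest is Plan I, total 82 miles.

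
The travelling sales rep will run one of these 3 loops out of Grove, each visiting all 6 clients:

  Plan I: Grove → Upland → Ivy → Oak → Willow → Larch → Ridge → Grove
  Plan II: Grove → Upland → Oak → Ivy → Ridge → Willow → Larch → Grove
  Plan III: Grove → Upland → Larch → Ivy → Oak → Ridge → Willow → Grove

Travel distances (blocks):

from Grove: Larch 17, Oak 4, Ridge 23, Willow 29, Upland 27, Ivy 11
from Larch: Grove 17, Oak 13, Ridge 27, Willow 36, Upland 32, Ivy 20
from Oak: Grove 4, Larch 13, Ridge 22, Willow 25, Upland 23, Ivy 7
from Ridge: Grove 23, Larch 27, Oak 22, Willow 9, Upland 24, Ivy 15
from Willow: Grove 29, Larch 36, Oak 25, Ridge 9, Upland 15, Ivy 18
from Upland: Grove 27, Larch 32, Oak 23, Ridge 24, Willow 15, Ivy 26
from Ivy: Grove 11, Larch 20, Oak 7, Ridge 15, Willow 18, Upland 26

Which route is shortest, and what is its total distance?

Plan I: 27 + 26 + 7 + 25 + 36 + 27 + 23 = 171
Plan II: 27 + 23 + 7 + 15 + 9 + 36 + 17 = 134
Plan III: 27 + 32 + 20 + 7 + 22 + 9 + 29 = 146

134 blocks — Plan II is the shortest.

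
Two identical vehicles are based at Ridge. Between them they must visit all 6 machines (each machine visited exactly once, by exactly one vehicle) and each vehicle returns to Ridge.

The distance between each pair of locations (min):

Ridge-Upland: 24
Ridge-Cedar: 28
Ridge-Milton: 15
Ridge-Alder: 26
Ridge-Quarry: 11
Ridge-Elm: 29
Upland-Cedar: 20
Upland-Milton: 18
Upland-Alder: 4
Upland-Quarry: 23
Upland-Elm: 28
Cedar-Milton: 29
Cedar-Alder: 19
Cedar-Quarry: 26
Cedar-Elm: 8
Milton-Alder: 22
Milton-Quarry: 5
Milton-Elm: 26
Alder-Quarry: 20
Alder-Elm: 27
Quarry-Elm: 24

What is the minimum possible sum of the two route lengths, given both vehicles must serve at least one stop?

Minimum combined distance: 115 min.

Try each way of splitting the stops between the two vehicles (each non-empty) and, for each split, find the best tour for each vehicle:
  {Upland} + {Cedar, Milton, Alder, Quarry, Elm}: 48 + 94 = 142
  {Cedar} + {Upland, Milton, Alder, Quarry, Elm}: 56 + 94 = 150
  {Upland, Cedar} + {Milton, Alder, Quarry, Elm}: 72 + 94 = 166
  {Milton} + {Upland, Cedar, Alder, Quarry, Elm}: 30 + 90 = 120
  {Upland, Milton} + {Cedar, Alder, Quarry, Elm}: 57 + 87 = 144
  {Cedar, Milton} + {Upland, Alder, Quarry, Elm}: 72 + 90 = 162
  … (31 splits in total)
  {Quarry} + {Upland, Cedar, Milton, Alder, Elm}: 22 + 93 = 115  ← best
Best: vehicle 1 Ridge → Quarry → Ridge = 22; vehicle 2 Ridge → Milton → Upland → Alder → Cedar → Elm → Ridge = 93; combined 115.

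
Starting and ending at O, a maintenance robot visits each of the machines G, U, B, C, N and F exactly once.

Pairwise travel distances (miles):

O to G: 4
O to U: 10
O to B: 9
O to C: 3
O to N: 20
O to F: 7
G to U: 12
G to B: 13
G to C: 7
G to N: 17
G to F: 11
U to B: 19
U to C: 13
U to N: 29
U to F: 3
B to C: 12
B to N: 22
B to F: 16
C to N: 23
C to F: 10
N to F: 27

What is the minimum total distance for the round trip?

There are 360 distinct closed tours to check (reversals are equivalent).
O - G - U - B - C - N - F - O: 4+12+19+12+23+27+7 = 104
O - G - U - B - C - F - N - O: 4+12+19+12+10+27+20 = 104
O - G - U - B - N - C - F - O: 4+12+19+22+23+10+7 = 97
O - G - U - B - N - F - C - O: 4+12+19+22+27+10+3 = 97
O - G - U - B - F - C - N - O: 4+12+19+16+10+23+20 = 104
O - G - U - B - F - N - C - O: 4+12+19+16+27+23+3 = 104
O - G - U - C - B - N - F - O: 4+12+13+12+22+27+7 = 97
O - G - U - C - B - F - N - O: 4+12+13+12+16+27+20 = 104
… (352 more)
O - B - N - G - U - F - C - O: 9+22+17+12+3+10+3 = 76  ← best
The minimum is 76.
One optimal route: O → B → N → G → U → F → C → O (or its reverse).

Minimum total distance: 76 miles.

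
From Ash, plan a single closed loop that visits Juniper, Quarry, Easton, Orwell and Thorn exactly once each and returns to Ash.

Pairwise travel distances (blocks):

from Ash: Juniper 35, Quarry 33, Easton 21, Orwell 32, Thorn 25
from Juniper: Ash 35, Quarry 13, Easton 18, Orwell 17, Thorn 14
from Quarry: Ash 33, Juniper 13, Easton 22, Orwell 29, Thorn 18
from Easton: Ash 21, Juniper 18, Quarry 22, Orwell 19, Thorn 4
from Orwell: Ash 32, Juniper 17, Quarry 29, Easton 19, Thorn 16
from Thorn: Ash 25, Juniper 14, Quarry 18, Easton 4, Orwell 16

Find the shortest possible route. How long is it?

104 blocks — the shortest possible round trip.

With 5 stops there are 5!/2 = 60 distinct round trips (a route and its reverse cost the same).
Ash - Juniper - Quarry - Easton - Orwell - Thorn - Ash: 35+13+22+19+16+25 = 130
Ash - Juniper - Quarry - Easton - Thorn - Orwell - Ash: 35+13+22+4+16+32 = 122
Ash - Juniper - Quarry - Orwell - Easton - Thorn - Ash: 35+13+29+19+4+25 = 125
Ash - Juniper - Quarry - Orwell - Thorn - Easton - Ash: 35+13+29+16+4+21 = 118
Ash - Juniper - Quarry - Thorn - Easton - Orwell - Ash: 35+13+18+4+19+32 = 121
Ash - Juniper - Quarry - Thorn - Orwell - Easton - Ash: 35+13+18+16+19+21 = 122
Ash - Juniper - Easton - Quarry - Orwell - Thorn - Ash: 35+18+22+29+16+25 = 145
Ash - Juniper - Easton - Quarry - Thorn - Orwell - Ash: 35+18+22+18+16+32 = 141
Ash - Juniper - Easton - Orwell - Quarry - Thorn - Ash: 35+18+19+29+18+25 = 144
Ash - Juniper - Easton - Orwell - Thorn - Quarry - Ash: 35+18+19+16+18+33 = 139
Ash - Juniper - Easton - Thorn - Quarry - Orwell - Ash: 35+18+4+18+29+32 = 136
Ash - Juniper - Easton - Thorn - Orwell - Quarry - Ash: 35+18+4+16+29+33 = 135
Ash - Juniper - Orwell - Quarry - Easton - Thorn - Ash: 35+17+29+22+4+25 = 132
Ash - Juniper - Orwell - Quarry - Thorn - Easton - Ash: 35+17+29+18+4+21 = 124
… (46 more)
Ash - Quarry - Juniper - Orwell - Thorn - Easton - Ash: 33+13+17+16+4+21 = 104  ← best
The minimum is 104.
One optimal route: Ash → Quarry → Juniper → Orwell → Thorn → Easton → Ash (or its reverse).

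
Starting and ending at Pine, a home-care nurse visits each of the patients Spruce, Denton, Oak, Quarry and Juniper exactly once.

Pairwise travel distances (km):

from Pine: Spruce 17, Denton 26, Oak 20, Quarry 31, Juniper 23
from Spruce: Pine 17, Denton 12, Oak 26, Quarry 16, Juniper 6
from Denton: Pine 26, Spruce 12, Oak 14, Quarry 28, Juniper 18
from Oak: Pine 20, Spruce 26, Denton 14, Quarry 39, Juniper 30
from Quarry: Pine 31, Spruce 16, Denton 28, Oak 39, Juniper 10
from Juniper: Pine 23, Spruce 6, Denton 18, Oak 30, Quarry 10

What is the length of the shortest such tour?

There are 60 distinct closed tours to check (reversals are equivalent).
Pine → Spruce → Denton → Oak → Quarry → Juniper → Pine: 17+12+14+39+10+23 = 115
Pine → Spruce → Denton → Oak → Juniper → Quarry → Pine: 17+12+14+30+10+31 = 114
Pine → Spruce → Denton → Quarry → Oak → Juniper → Pine: 17+12+28+39+30+23 = 149
Pine → Spruce → Denton → Quarry → Juniper → Oak → Pine: 17+12+28+10+30+20 = 117
Pine → Spruce → Denton → Juniper → Oak → Quarry → Pine: 17+12+18+30+39+31 = 147
Pine → Spruce → Denton → Juniper → Quarry → Oak → Pine: 17+12+18+10+39+20 = 116
Pine → Spruce → Oak → Denton → Quarry → Juniper → Pine: 17+26+14+28+10+23 = 118
Pine → Spruce → Oak → Denton → Juniper → Quarry → Pine: 17+26+14+18+10+31 = 116
Pine → Spruce → Oak → Quarry → Denton → Juniper → Pine: 17+26+39+28+18+23 = 151
Pine → Spruce → Oak → Quarry → Juniper → Denton → Pine: 17+26+39+10+18+26 = 136
Pine → Spruce → Oak → Juniper → Denton → Quarry → Pine: 17+26+30+18+28+31 = 150
Pine → Spruce → Oak → Juniper → Quarry → Denton → Pine: 17+26+30+10+28+26 = 137
Pine → Spruce → Quarry → Denton → Oak → Juniper → Pine: 17+16+28+14+30+23 = 128
Pine → Spruce → Quarry → Denton → Juniper → Oak → Pine: 17+16+28+18+30+20 = 129
… (46 more)
Pine → Oak → Denton → Spruce → Juniper → Quarry → Pine: 20+14+12+6+10+31 = 93  ← best
The minimum is 93.
One optimal route: Pine → Oak → Denton → Spruce → Juniper → Quarry → Pine (or its reverse).

93 km — the shortest possible round trip.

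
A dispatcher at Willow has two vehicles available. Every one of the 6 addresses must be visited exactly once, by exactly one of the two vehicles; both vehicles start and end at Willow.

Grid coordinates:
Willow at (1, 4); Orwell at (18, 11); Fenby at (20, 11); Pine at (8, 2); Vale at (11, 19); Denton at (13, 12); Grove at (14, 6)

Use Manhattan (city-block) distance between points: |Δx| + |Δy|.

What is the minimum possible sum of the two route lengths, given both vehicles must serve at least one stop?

86 — the smallest possible combined total.

Check every non-empty split of the stops between the two vehicles; for each half take its own optimal tour:
  {Orwell} + {Fenby, Pine, Vale, Denton, Grove}: 48 + 72 = 120
  {Fenby} + {Orwell, Pine, Vale, Denton, Grove}: 52 + 68 = 120
  {Orwell, Fenby} + {Pine, Vale, Denton, Grove}: 52 + 60 = 112
  {Pine} + {Orwell, Fenby, Vale, Denton, Grove}: 18 + 68 = 86
  {Orwell, Pine} + {Fenby, Vale, Denton, Grove}: 52 + 68 = 120
  {Fenby, Pine} + {Orwell, Vale, Denton, Grove}: 56 + 64 = 120
  … (31 splits in total)
Best: vehicle 1 Willow → Pine → Willow = 18; vehicle 2 Willow → Vale → Denton → Orwell → Fenby → Grove → Willow = 68; combined 86.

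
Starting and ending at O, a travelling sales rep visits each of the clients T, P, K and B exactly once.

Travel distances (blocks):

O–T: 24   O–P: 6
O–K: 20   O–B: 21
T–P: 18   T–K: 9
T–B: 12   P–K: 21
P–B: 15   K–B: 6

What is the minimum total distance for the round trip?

60 blocks — the shortest possible round trip.

With 4 stops there are 4!/2 = 12 distinct round trips (a route and its reverse cost the same).
O-T-P-K-B-O: 24+18+21+6+21 = 90
O-T-P-B-K-O: 24+18+15+6+20 = 83
O-T-K-P-B-O: 24+9+21+15+21 = 90
O-T-K-B-P-O: 24+9+6+15+6 = 60
O-T-B-P-K-O: 24+12+15+21+20 = 92
O-T-B-K-P-O: 24+12+6+21+6 = 69
O-P-T-K-B-O: 6+18+9+6+21 = 60
O-P-T-B-K-O: 6+18+12+6+20 = 62
O-P-K-T-B-O: 6+21+9+12+21 = 69
O-P-B-T-K-O: 6+15+12+9+20 = 62
O-K-T-P-B-O: 20+9+18+15+21 = 83
O-K-P-T-B-O: 20+21+18+12+21 = 92
The minimum is 60.
One optimal route: O → T → K → B → P → O (or its reverse).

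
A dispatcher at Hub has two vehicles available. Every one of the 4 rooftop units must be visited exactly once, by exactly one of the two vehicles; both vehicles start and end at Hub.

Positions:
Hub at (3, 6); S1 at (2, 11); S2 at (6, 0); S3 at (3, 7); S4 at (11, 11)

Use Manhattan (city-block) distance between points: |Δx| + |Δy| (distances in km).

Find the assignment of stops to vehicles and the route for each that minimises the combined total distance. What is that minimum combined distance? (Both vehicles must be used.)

42 km — the smallest possible combined total.

There are 2^3 − 1 = 7 ways to divide the 4 stops into two non-empty groups. For each, the best each vehicle can do is its own shortest tour through its group:
  {S1} + {S2, S3, S4}: 12 + 38 = 50
  {S2} + {S1, S3, S4}: 18 + 28 = 46
  {S1, S2} + {S3, S4}: 30 + 26 = 56
  {S3} + {S1, S2, S4}: 2 + 40 = 42
  {S1, S3} + {S2, S4}: 12 + 38 = 50
  {S2, S3} + {S1, S4}: 20 + 28 = 48
  … (7 splits in total)
Best: vehicle 1 Hub → S3 → Hub = 2; vehicle 2 Hub → S1 → S4 → S2 → Hub = 40; combined 42.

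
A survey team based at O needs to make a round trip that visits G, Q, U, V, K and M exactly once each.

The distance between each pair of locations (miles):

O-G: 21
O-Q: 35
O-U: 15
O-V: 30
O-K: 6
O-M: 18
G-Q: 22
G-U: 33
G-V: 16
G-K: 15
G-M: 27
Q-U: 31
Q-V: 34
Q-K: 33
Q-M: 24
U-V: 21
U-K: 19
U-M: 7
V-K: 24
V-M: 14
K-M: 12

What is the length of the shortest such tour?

113 miles — the shortest possible round trip.

O→G→Q→U→V→K→M→O: 21+22+31+21+24+12+18 = 149
O→G→Q→U→V→M→K→O: 21+22+31+21+14+12+6 = 127
O→G→Q→U→K→V→M→O: 21+22+31+19+24+14+18 = 149
O→G→Q→U→K→M→V→O: 21+22+31+19+12+14+30 = 149
O→G→Q→U→M→V→K→O: 21+22+31+7+14+24+6 = 125
O→G→Q→U→M→K→V→O: 21+22+31+7+12+24+30 = 147
O→G→Q→V→U→K→M→O: 21+22+34+21+19+12+18 = 147
O→G→Q→V→U→M→K→O: 21+22+34+21+7+12+6 = 123
… (352 more)
O→U→M→V→G→Q→K→O: 15+7+14+16+22+33+6 = 113  ← best
The minimum is 113.
One optimal route: O → U → M → V → G → Q → K → O (or its reverse).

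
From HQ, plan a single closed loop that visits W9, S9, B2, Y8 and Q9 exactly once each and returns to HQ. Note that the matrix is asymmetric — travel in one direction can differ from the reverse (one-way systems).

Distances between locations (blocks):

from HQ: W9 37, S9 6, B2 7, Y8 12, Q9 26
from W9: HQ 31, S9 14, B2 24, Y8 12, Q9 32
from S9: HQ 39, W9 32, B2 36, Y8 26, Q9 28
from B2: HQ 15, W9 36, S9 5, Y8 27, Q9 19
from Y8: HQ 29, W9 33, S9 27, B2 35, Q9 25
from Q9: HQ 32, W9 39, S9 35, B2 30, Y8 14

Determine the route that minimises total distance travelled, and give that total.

HQ → W9 → S9 → B2 → Y8 → Q9 → HQ: 37+14+36+27+25+32 = 171
HQ → W9 → S9 → B2 → Q9 → Y8 → HQ: 37+14+36+19+14+29 = 149
HQ → W9 → S9 → Y8 → B2 → Q9 → HQ: 37+14+26+35+19+32 = 163
HQ → W9 → S9 → Y8 → Q9 → B2 → HQ: 37+14+26+25+30+15 = 147
HQ → W9 → S9 → Q9 → B2 → Y8 → HQ: 37+14+28+30+27+29 = 165
HQ → W9 → S9 → Q9 → Y8 → B2 → HQ: 37+14+28+14+35+15 = 143
HQ → W9 → B2 → S9 → Y8 → Q9 → HQ: 37+24+5+26+25+32 = 149
HQ → W9 → B2 → S9 → Q9 → Y8 → HQ: 37+24+5+28+14+29 = 137
HQ → W9 → B2 → Y8 → S9 → Q9 → HQ: 37+24+27+27+28+32 = 175
HQ → W9 → B2 → Y8 → Q9 → S9 → HQ: 37+24+27+25+35+39 = 187
HQ → W9 → B2 → Q9 → S9 → Y8 → HQ: 37+24+19+35+26+29 = 170
HQ → W9 → B2 → Q9 → Y8 → S9 → HQ: 37+24+19+14+27+39 = 160
HQ → W9 → Y8 → S9 → B2 → Q9 → HQ: 37+12+27+36+19+32 = 163
HQ → W9 → Y8 → S9 → Q9 → B2 → HQ: 37+12+27+28+30+15 = 149
… (106 more)
HQ → B2 → S9 → W9 → Y8 → Q9 → HQ: 7+5+32+12+25+32 = 113  ← best
The minimum is 113.
One optimal route: HQ → B2 → S9 → W9 → Y8 → Q9 → HQ.

113 blocks — the shortest possible round trip.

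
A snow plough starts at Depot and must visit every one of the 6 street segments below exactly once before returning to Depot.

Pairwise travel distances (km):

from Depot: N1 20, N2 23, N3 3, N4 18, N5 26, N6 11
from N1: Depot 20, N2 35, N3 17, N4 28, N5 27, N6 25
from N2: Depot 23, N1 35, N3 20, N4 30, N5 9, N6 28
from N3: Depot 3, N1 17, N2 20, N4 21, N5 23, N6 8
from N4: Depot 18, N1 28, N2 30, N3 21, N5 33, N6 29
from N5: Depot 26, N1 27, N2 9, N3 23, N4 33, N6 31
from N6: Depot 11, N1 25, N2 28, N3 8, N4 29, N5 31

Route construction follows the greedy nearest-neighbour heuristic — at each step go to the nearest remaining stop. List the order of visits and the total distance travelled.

Nearest-neighbour total = 120 km; route Depot → N3 → N6 → N1 → N5 → N2 → N4 → Depot.

From Depot: distances to unvisited — N3=3, N6=11, N4=18, N1=20, N2=23, N5=26. Nearest is N3 (3).
From N3: distances to unvisited — N6=8, N1=17, N2=20, N4=21, N5=23. Nearest is N6 (8).
From N6: distances to unvisited — N1=25, N2=28, N4=29, N5=31. Nearest is N1 (25).
From N1: distances to unvisited — N5=27, N4=28, N2=35. Nearest is N5 (27).
From N5: distances to unvisited — N2=9, N4=33. Nearest is N2 (9).
From N2: distances to unvisited — N4=30. Nearest is N4 (30).
Return N4→Depot: 18.
Total = 3 + 8 + 25 + 27 + 9 + 30 + 18 = 120.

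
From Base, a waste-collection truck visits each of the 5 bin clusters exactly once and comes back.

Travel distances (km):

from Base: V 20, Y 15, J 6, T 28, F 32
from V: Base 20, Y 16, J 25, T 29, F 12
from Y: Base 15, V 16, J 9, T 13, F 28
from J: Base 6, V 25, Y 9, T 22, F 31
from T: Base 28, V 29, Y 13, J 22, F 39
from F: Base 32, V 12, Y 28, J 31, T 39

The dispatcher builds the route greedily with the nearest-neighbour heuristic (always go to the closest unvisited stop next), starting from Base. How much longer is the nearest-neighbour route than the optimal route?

2 km longer than the optimal tour.

Base: J=6, Y=15, V=20, T=28, F=32 ⇒ J
J: Y=9, T=22, V=25, F=31 ⇒ Y
Y: T=13, V=16, F=28 ⇒ T
T: V=29, F=39 ⇒ V
V: F=12 ⇒ F
NN route Base → J → Y → T → V → F → Base costs 101.
Optimal: Base → V → F → T → Y → J → Base costs 99 (by enumerating all 60 distinct tours).
Excess = 101 − 99 = 2.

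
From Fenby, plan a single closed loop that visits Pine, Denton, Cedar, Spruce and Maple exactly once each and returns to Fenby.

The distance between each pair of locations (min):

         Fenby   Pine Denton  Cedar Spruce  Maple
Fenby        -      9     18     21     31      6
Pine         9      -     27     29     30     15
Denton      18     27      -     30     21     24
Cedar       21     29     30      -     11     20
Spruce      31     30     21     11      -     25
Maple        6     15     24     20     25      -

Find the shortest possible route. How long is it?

With 5 stops there are 5!/2 = 60 distinct round trips (a route and its reverse cost the same).
Fenby→Pine→Denton→Cedar→Spruce→Maple→Fenby: 9+27+30+11+25+6 = 108
Fenby→Pine→Denton→Cedar→Maple→Spruce→Fenby: 9+27+30+20+25+31 = 142
Fenby→Pine→Denton→Spruce→Cedar→Maple→Fenby: 9+27+21+11+20+6 = 94
Fenby→Pine→Denton→Spruce→Maple→Cedar→Fenby: 9+27+21+25+20+21 = 123
Fenby→Pine→Denton→Maple→Cedar→Spruce→Fenby: 9+27+24+20+11+31 = 122
Fenby→Pine→Denton→Maple→Spruce→Cedar→Fenby: 9+27+24+25+11+21 = 117
Fenby→Pine→Cedar→Denton→Spruce→Maple→Fenby: 9+29+30+21+25+6 = 120
Fenby→Pine→Cedar→Denton→Maple→Spruce→Fenby: 9+29+30+24+25+31 = 148
Fenby→Pine→Cedar→Spruce→Denton→Maple→Fenby: 9+29+11+21+24+6 = 100
Fenby→Pine→Cedar→Spruce→Maple→Denton→Fenby: 9+29+11+25+24+18 = 116
Fenby→Pine→Cedar→Maple→Denton→Spruce→Fenby: 9+29+20+24+21+31 = 134
Fenby→Pine→Cedar→Maple→Spruce→Denton→Fenby: 9+29+20+25+21+18 = 122
Fenby→Pine→Spruce→Denton→Cedar→Maple→Fenby: 9+30+21+30+20+6 = 116
Fenby→Pine→Spruce→Denton→Maple→Cedar→Fenby: 9+30+21+24+20+21 = 125
… (46 more)
The minimum is 94.
One optimal route: Fenby → Pine → Denton → Spruce → Cedar → Maple → Fenby (or its reverse).

Shortest round trip = 94 min.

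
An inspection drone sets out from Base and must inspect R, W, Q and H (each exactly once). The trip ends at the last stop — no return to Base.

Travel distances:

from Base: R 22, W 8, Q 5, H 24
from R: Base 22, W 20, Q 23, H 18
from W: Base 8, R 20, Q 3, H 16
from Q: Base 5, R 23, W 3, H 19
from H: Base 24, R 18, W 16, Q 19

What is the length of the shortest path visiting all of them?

42 — the minimum one-way total.

There are 4! = 24 possible orderings.
Base → R → W → Q → H: 22+20+3+19 = 64
Base → R → W → H → Q: 22+20+16+19 = 77
Base → R → Q → W → H: 22+23+3+16 = 64
Base → R → Q → H → W: 22+23+19+16 = 80
Base → R → H → W → Q: 22+18+16+3 = 59
Base → R → H → Q → W: 22+18+19+3 = 62
Base → W → R → Q → H: 8+20+23+19 = 70
Base → W → R → H → Q: 8+20+18+19 = 65
Base → W → Q → R → H: 8+3+23+18 = 52
Base → W → Q → H → R: 8+3+19+18 = 48
Base → W → H → R → Q: 8+16+18+23 = 65
Base → W → H → Q → R: 8+16+19+23 = 66
Base → Q → R → W → H: 5+23+20+16 = 64
Base → Q → R → H → W: 5+23+18+16 = 62
… (10 more)
Base → Q → W → H → R: 5+3+16+18 = 42  ← best
The minimum is 42.
One shortest path: Base → Q → W → H → R.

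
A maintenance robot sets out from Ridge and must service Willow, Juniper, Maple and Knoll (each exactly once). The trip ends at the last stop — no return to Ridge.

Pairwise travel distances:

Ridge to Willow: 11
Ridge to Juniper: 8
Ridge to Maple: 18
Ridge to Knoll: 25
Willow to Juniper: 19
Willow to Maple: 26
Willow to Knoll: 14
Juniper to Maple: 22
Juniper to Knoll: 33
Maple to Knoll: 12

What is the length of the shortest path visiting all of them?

There are 4! = 24 possible orderings.
Ridge → Willow → Juniper → Maple → Knoll: 11+19+22+12 = 64
Ridge → Willow → Juniper → Knoll → Maple: 11+19+33+12 = 75
Ridge → Willow → Maple → Juniper → Knoll: 11+26+22+33 = 92
Ridge → Willow → Maple → Knoll → Juniper: 11+26+12+33 = 82
Ridge → Willow → Knoll → Juniper → Maple: 11+14+33+22 = 80
Ridge → Willow → Knoll → Maple → Juniper: 11+14+12+22 = 59
Ridge → Juniper → Willow → Maple → Knoll: 8+19+26+12 = 65
Ridge → Juniper → Willow → Knoll → Maple: 8+19+14+12 = 53
Ridge → Juniper → Maple → Willow → Knoll: 8+22+26+14 = 70
Ridge → Juniper → Maple → Knoll → Willow: 8+22+12+14 = 56
Ridge → Juniper → Knoll → Willow → Maple: 8+33+14+26 = 81
Ridge → Juniper → Knoll → Maple → Willow: 8+33+12+26 = 79
Ridge → Maple → Willow → Juniper → Knoll: 18+26+19+33 = 96
Ridge → Maple → Willow → Knoll → Juniper: 18+26+14+33 = 91
… (10 more)
The minimum is 53.
One shortest path: Ridge → Juniper → Willow → Knoll → Maple.

Minimum one-way distance = 53.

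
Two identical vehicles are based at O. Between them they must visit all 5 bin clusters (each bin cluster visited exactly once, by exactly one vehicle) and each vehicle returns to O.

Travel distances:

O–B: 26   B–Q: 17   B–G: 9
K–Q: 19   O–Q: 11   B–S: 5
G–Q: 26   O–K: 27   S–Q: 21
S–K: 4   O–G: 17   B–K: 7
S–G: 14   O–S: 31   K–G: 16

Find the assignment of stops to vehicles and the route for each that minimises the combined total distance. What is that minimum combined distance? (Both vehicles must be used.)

Try each way of splitting the stops between the two vehicles (each non-empty) and, for each split, find the best tour for each vehicle:
  {B} + {S, K, G, Q}: 52 + 65 = 117
  {S} + {B, K, G, Q}: 62 + 63 = 125
  {B, S} + {K, G, Q}: 62 + 63 = 125
  {K} + {B, S, G, Q}: 54 + 63 = 117
  {B, K} + {S, G, Q}: 60 + 63 = 123
  {S, K} + {B, G, Q}: 62 + 54 = 116
  … (15 splits in total)
  {B, S, K, G} + {Q}: 62 + 22 = 84  ← best
Best: vehicle 1 O → K → S → B → G → O = 62; vehicle 2 O → Q → O = 22; combined 84.

Minimum combined distance: 84.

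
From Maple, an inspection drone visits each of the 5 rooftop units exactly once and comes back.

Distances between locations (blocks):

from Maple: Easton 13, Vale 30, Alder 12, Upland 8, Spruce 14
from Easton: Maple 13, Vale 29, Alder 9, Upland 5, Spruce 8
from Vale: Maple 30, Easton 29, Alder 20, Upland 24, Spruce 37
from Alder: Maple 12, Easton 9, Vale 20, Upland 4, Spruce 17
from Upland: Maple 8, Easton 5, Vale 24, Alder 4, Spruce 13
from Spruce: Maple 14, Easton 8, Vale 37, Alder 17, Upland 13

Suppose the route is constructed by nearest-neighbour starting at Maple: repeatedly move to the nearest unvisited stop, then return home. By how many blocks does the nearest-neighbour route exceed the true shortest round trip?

The nearest-neighbour route is 15 blocks longer than optimal.

From Maple: Upland=8, Alder=12, Easton=13, Spruce=14, Vale=30 → choose Upland (8).
From Upland: Alder=4, Easton=5, Spruce=13, Vale=24 → choose Alder (4).
From Alder: Easton=9, Spruce=17, Vale=20 → choose Easton (9).
From Easton: Spruce=8, Vale=29 → choose Spruce (8).
From Spruce: Vale=37 → choose Vale (37).
NN route Maple → Upland → Alder → Easton → Spruce → Vale → Maple costs 96.
Optimal: Maple → Vale → Alder → Upland → Easton → Spruce → Maple costs 81 (by enumerating all 60 distinct tours).
Excess = 96 − 81 = 15.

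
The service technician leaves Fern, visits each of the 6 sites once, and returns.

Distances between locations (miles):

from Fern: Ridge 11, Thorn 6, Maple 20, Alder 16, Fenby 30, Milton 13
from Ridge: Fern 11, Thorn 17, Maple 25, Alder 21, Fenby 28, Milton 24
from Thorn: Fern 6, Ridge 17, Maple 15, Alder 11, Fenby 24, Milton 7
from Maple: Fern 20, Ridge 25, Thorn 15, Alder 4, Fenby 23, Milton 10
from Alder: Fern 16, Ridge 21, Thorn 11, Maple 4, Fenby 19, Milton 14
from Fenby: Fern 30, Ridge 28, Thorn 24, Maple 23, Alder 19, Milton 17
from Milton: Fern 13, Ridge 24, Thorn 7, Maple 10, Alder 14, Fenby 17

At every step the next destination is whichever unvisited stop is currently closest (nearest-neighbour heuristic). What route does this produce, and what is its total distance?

Total distance 85 miles via the nearest-neighbour route Fern → Thorn → Milton → Maple → Alder → Fenby → Ridge → Fern.

Fern → [Thorn:6 / Ridge:11 / Milton:13 / Alder:16 / Maple:20 / Fenby:30] → Thorn (6)
Thorn → [Milton:7 / Alder:11 / Maple:15 / Ridge:17 / Fenby:24] → Milton (7)
Milton → [Maple:10 / Alder:14 / Fenby:17 / Ridge:24] → Maple (10)
Maple → [Alder:4 / Fenby:23 / Ridge:25] → Alder (4)
Alder → [Fenby:19 / Ridge:21] → Fenby (19)
Fenby → [Ridge:28] → Ridge (28)
Return Ridge→Fern: 11.
Total = 6 + 7 + 10 + 4 + 19 + 28 + 11 = 85.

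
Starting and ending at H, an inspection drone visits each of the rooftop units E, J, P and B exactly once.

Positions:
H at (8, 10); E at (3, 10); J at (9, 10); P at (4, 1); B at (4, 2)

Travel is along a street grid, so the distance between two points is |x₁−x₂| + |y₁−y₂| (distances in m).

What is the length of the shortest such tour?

Shortest round trip = 30 m.

There are 12 distinct closed tours to check (reversals are equivalent).
H→E→J→P→B→H: 5+6+14+1+12 = 38
H→E→J→B→P→H: 5+6+13+1+13 = 38
H→E→P→J→B→H: 5+10+14+13+12 = 54
H→E→P→B→J→H: 5+10+1+13+1 = 30
H→E→B→J→P→H: 5+9+13+14+13 = 54
H→E→B→P→J→H: 5+9+1+14+1 = 30
H→J→E→P→B→H: 1+6+10+1+12 = 30
H→J→E→B→P→H: 1+6+9+1+13 = 30
H→J→P→E→B→H: 1+14+10+9+12 = 46
H→J→B→E→P→H: 1+13+9+10+13 = 46
H→P→E→J→B→H: 13+10+6+13+12 = 54
H→P→J→E→B→H: 13+14+6+9+12 = 54
The minimum is 30.
One optimal route: H → E → P → B → J → H (or its reverse).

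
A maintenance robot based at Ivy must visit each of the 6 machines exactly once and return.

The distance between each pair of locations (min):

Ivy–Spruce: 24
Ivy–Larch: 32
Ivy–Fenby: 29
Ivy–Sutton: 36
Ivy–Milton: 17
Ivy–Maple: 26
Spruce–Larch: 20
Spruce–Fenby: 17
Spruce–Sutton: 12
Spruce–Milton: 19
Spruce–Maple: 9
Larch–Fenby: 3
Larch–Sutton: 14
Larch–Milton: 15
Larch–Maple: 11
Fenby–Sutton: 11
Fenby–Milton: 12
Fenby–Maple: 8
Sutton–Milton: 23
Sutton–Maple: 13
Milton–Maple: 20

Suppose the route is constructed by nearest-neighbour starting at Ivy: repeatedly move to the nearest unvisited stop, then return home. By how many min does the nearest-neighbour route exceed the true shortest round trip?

8 min longer than the optimal tour.

Ivy: Milton=17, Spruce=24, Maple=26, Fenby=29, Larch=32, Sutton=36 ⇒ Milton
Milton: Fenby=12, Larch=15, Spruce=19, Maple=20, Sutton=23 ⇒ Fenby
Fenby: Larch=3, Maple=8, Sutton=11, Spruce=17 ⇒ Larch
Larch: Maple=11, Sutton=14, Spruce=20 ⇒ Maple
Maple: Spruce=9, Sutton=13 ⇒ Spruce
Spruce: Sutton=12 ⇒ Sutton
NN route Ivy → Milton → Fenby → Larch → Maple → Spruce → Sutton → Ivy costs 100.
Optimal: Ivy → Spruce → Sutton → Maple → Larch → Fenby → Milton → Ivy costs 92 (by enumerating all 360 distinct tours).
Excess = 100 − 92 = 8.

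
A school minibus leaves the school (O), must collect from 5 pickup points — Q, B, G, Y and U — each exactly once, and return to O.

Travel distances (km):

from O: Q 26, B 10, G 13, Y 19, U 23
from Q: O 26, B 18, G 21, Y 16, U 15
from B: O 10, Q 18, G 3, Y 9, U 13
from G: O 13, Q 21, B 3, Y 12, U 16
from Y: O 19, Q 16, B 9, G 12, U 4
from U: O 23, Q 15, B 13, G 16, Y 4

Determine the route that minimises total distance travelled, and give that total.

Minimum total distance: 70 km.

There are 60 distinct closed tours to check (reversals are equivalent).
O-Q-B-G-Y-U-O: 26+18+3+12+4+23 = 86
O-Q-B-G-U-Y-O: 26+18+3+16+4+19 = 86
O-Q-B-Y-G-U-O: 26+18+9+12+16+23 = 104
O-Q-B-Y-U-G-O: 26+18+9+4+16+13 = 86
O-Q-B-U-G-Y-O: 26+18+13+16+12+19 = 104
O-Q-B-U-Y-G-O: 26+18+13+4+12+13 = 86
O-Q-G-B-Y-U-O: 26+21+3+9+4+23 = 86
O-Q-G-B-U-Y-O: 26+21+3+13+4+19 = 86
O-Q-G-Y-B-U-O: 26+21+12+9+13+23 = 104
O-Q-G-Y-U-B-O: 26+21+12+4+13+10 = 86
O-Q-G-U-B-Y-O: 26+21+16+13+9+19 = 104
O-Q-G-U-Y-B-O: 26+21+16+4+9+10 = 86
O-Q-Y-B-G-U-O: 26+16+9+3+16+23 = 93
O-Q-Y-B-U-G-O: 26+16+9+13+16+13 = 93
… (46 more)
O-Q-U-Y-B-G-O: 26+15+4+9+3+13 = 70  ← best
The minimum is 70.
One optimal route: O → Q → U → Y → B → G → O (or its reverse).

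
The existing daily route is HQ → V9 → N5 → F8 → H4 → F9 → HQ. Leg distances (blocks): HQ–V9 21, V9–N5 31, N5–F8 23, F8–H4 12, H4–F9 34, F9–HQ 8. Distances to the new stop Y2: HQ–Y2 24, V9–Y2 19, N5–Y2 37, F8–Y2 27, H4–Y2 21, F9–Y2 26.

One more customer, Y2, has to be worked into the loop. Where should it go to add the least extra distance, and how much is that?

Insertion cost between consecutive stops i–j is d(i,Y2) + d(Y2,j) − d(i,j):
  between HQ and V9: 24 + 19 − 21 = 22
  between V9 and N5: 19 + 37 − 31 = 25
  between N5 and F8: 37 + 27 − 23 = 41
  between F8 and H4: 27 + 21 − 12 = 36
  between H4 and F9: 21 + 26 − 34 = 13
  between F9 and HQ: 26 + 24 − 8 = 42
Cheapest insertion is between H4 and F9, adding 13.
New total = 129 + 13 = 142.

Adding 13 blocks by placing Y2 on the H4–F9 leg.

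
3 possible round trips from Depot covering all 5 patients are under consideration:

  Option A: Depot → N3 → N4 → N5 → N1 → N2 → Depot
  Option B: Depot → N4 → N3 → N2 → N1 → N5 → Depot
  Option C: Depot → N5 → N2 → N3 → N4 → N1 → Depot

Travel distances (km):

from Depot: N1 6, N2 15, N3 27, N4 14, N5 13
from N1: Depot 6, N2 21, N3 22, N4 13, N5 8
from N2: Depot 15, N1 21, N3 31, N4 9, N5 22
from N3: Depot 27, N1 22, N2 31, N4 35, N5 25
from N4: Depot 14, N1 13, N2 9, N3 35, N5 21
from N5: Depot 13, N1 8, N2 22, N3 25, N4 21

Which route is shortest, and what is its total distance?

Shortest is Option C, total 120 km.

Option A: 27 + 35 + 21 + 8 + 21 + 15 = 127
Option B: 14 + 35 + 31 + 21 + 8 + 13 = 122
Option C: 13 + 22 + 31 + 35 + 13 + 6 = 120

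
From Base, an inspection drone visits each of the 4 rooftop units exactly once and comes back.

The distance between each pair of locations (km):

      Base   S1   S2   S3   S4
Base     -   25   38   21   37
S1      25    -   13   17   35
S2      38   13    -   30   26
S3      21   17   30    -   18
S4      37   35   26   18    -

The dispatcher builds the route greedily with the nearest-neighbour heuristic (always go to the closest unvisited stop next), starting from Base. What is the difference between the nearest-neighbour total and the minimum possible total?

Base: S3=21, S1=25, S4=37, S2=38 ⇒ S3
S3: S1=17, S4=18, S2=30 ⇒ S1
S1: S2=13, S4=35 ⇒ S2
S2: S4=26 ⇒ S4
NN route Base → S3 → S1 → S2 → S4 → Base costs 114.
Optimal: Base → S1 → S2 → S4 → S3 → Base costs 103 (by enumerating all 12 distinct tours).
Excess = 114 − 103 = 11.

The nearest-neighbour route is 11 km longer than optimal.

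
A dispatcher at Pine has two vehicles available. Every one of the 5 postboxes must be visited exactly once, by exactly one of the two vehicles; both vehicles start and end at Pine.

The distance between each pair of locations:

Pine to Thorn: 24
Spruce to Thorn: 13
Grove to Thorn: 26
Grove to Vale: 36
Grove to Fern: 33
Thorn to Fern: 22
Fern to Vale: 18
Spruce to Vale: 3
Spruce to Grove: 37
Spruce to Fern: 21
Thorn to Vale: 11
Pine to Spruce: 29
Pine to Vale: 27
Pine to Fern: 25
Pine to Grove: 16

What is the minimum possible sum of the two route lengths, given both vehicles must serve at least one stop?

There are 2^4 − 1 = 15 ways to divide the 5 stops into two non-empty groups. For each, the best each vehicle can do is its own shortest tour through its group:
  {Spruce} + {Grove, Thorn, Fern, Vale}: 58 + 96 = 154
  {Grove} + {Spruce, Thorn, Fern, Vale}: 32 + 83 = 115
  {Spruce, Grove} + {Thorn, Fern, Vale}: 82 + 78 = 160
  {Thorn} + {Spruce, Grove, Fern, Vale}: 48 + 99 = 147
  {Spruce, Thorn} + {Grove, Fern, Vale}: 66 + 94 = 160
  {Grove, Thorn} + {Spruce, Fern, Vale}: 66 + 75 = 141
  … (15 splits in total)
Best: vehicle 1 Pine → Grove → Pine = 32; vehicle 2 Pine → Thorn → Spruce → Vale → Fern → Pine = 83; combined 115.

115 — the smallest possible combined total.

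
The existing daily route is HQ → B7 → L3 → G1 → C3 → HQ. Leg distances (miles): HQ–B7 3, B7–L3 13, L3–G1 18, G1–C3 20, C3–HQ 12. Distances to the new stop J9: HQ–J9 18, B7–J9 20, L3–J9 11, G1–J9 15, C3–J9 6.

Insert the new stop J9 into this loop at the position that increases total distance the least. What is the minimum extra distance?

Adding 1 miles by placing J9 on the G1–C3 leg.

Insertion cost between consecutive stops i–j is d(i,J9) + d(J9,j) − d(i,j):
  between HQ and B7: 18 + 20 − 3 = 35
  between B7 and L3: 20 + 11 − 13 = 18
  between L3 and G1: 11 + 15 − 18 = 8
  between G1 and C3: 15 + 6 − 20 = 1
  between C3 and HQ: 6 + 18 − 12 = 12
Cheapest insertion is between G1 and C3, adding 1.
New total = 66 + 1 = 67.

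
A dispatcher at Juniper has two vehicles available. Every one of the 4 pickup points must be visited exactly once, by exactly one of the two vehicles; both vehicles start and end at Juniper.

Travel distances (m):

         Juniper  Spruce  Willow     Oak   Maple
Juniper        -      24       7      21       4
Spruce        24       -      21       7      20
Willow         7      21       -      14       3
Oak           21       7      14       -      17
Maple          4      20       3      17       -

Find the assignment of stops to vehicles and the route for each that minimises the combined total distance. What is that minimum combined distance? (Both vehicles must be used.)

Check every non-empty split of the stops between the two vehicles; for each half take its own optimal tour:
  {Spruce} + {Willow, Oak, Maple}: 48 + 42 = 90
  {Willow} + {Spruce, Oak, Maple}: 14 + 52 = 66
  {Spruce, Willow} + {Oak, Maple}: 52 + 42 = 94
  {Oak} + {Spruce, Willow, Maple}: 42 + 52 = 94
  {Spruce, Oak} + {Willow, Maple}: 52 + 14 = 66
  {Willow, Oak} + {Spruce, Maple}: 42 + 48 = 90
  … (7 splits in total)
  {Spruce, Willow, Oak} + {Maple}: 52 + 8 = 60  ← best
Best: vehicle 1 Juniper → Spruce → Oak → Willow → Juniper = 52; vehicle 2 Juniper → Maple → Juniper = 8; combined 60.

Minimum combined distance: 60 m.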